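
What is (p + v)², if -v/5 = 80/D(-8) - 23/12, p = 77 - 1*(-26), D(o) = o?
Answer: 3806401/144 ≈ 26433.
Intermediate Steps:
p = 103 (p = 77 + 26 = 103)
v = 715/12 (v = -5*(80/(-8) - 23/12) = -5*(80*(-⅛) - 23*1/12) = -5*(-10 - 23/12) = -5*(-143/12) = 715/12 ≈ 59.583)
(p + v)² = (103 + 715/12)² = (1951/12)² = 3806401/144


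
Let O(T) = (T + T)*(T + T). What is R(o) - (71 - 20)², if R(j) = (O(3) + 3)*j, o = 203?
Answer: 5316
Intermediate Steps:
O(T) = 4*T² (O(T) = (2*T)*(2*T) = 4*T²)
R(j) = 39*j (R(j) = (4*3² + 3)*j = (4*9 + 3)*j = (36 + 3)*j = 39*j)
R(o) - (71 - 20)² = 39*203 - (71 - 20)² = 7917 - 1*51² = 7917 - 1*2601 = 7917 - 2601 = 5316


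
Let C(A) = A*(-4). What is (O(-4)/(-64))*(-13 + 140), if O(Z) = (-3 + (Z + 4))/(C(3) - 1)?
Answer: -381/832 ≈ -0.45793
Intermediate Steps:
C(A) = -4*A
O(Z) = -1/13 - Z/13 (O(Z) = (-3 + (Z + 4))/(-4*3 - 1) = (-3 + (4 + Z))/(-12 - 1) = (1 + Z)/(-13) = (1 + Z)*(-1/13) = -1/13 - Z/13)
(O(-4)/(-64))*(-13 + 140) = ((-1/13 - 1/13*(-4))/(-64))*(-13 + 140) = ((-1/13 + 4/13)*(-1/64))*127 = ((3/13)*(-1/64))*127 = -3/832*127 = -381/832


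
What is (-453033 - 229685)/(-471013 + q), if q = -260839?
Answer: 341359/365926 ≈ 0.93286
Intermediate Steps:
(-453033 - 229685)/(-471013 + q) = (-453033 - 229685)/(-471013 - 260839) = -682718/(-731852) = -682718*(-1/731852) = 341359/365926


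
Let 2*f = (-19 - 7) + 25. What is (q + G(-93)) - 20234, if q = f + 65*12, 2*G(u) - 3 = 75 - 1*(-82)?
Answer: -38749/2 ≈ -19375.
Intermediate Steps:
G(u) = 80 (G(u) = 3/2 + (75 - 1*(-82))/2 = 3/2 + (75 + 82)/2 = 3/2 + (½)*157 = 3/2 + 157/2 = 80)
f = -½ (f = ((-19 - 7) + 25)/2 = (-26 + 25)/2 = (½)*(-1) = -½ ≈ -0.50000)
q = 1559/2 (q = -½ + 65*12 = -½ + 780 = 1559/2 ≈ 779.50)
(q + G(-93)) - 20234 = (1559/2 + 80) - 20234 = 1719/2 - 20234 = -38749/2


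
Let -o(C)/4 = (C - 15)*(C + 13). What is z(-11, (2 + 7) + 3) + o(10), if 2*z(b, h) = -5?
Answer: 915/2 ≈ 457.50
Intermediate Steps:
z(b, h) = -5/2 (z(b, h) = (½)*(-5) = -5/2)
o(C) = -4*(-15 + C)*(13 + C) (o(C) = -4*(C - 15)*(C + 13) = -4*(-15 + C)*(13 + C))
z(-11, (2 + 7) + 3) + o(10) = -5/2 + (780 - 4*10² + 8*10) = -5/2 + (780 - 4*100 + 80) = -5/2 + (780 - 400 + 80) = -5/2 + 460 = 915/2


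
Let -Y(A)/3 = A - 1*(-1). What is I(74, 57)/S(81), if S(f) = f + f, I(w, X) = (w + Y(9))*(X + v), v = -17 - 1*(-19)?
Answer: 1298/81 ≈ 16.025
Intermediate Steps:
v = 2 (v = -17 + 19 = 2)
Y(A) = -3 - 3*A (Y(A) = -3*(A - 1*(-1)) = -3*(A + 1) = -3*(1 + A) = -3 - 3*A)
I(w, X) = (-30 + w)*(2 + X) (I(w, X) = (w + (-3 - 3*9))*(X + 2) = (w + (-3 - 27))*(2 + X) = (w - 30)*(2 + X) = (-30 + w)*(2 + X))
S(f) = 2*f
I(74, 57)/S(81) = (-60 - 30*57 + 2*74 + 57*74)/((2*81)) = (-60 - 1710 + 148 + 4218)/162 = 2596*(1/162) = 1298/81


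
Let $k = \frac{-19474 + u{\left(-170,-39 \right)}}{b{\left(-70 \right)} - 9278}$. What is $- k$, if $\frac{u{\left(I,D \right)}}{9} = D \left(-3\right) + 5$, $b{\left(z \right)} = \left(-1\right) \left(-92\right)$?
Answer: $- \frac{9188}{4593} \approx -2.0004$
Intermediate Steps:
$b{\left(z \right)} = 92$
$u{\left(I,D \right)} = 45 - 27 D$ ($u{\left(I,D \right)} = 9 \left(D \left(-3\right) + 5\right) = 9 \left(- 3 D + 5\right) = 9 \left(5 - 3 D\right) = 45 - 27 D$)
$k = \frac{9188}{4593}$ ($k = \frac{-19474 + \left(45 - -1053\right)}{92 - 9278} = \frac{-19474 + \left(45 + 1053\right)}{-9186} = \left(-19474 + 1098\right) \left(- \frac{1}{9186}\right) = \left(-18376\right) \left(- \frac{1}{9186}\right) = \frac{9188}{4593} \approx 2.0004$)
$- k = \left(-1\right) \frac{9188}{4593} = - \frac{9188}{4593}$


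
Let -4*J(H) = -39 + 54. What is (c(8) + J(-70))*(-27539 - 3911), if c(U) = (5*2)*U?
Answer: -4796125/2 ≈ -2.3981e+6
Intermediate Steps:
J(H) = -15/4 (J(H) = -(-39 + 54)/4 = -¼*15 = -15/4)
c(U) = 10*U
(c(8) + J(-70))*(-27539 - 3911) = (10*8 - 15/4)*(-27539 - 3911) = (80 - 15/4)*(-31450) = (305/4)*(-31450) = -4796125/2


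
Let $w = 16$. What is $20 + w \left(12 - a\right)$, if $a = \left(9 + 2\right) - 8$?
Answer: $164$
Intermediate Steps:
$a = 3$ ($a = 11 - 8 = 3$)
$20 + w \left(12 - a\right) = 20 + 16 \left(12 - 3\right) = 20 + 16 \cdot 9 = 20 + 144 = 164$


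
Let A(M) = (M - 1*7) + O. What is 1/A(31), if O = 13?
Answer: 1/37 ≈ 0.027027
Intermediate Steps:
A(M) = 6 + M (A(M) = (M - 1*7) + 13 = (M - 7) + 13 = (-7 + M) + 13 = 6 + M)
1/A(31) = 1/(6 + 31) = 1/37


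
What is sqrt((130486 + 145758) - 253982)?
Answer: sqrt(22262) ≈ 149.20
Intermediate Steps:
sqrt((130486 + 145758) - 253982) = sqrt(276244 - 253982) = sqrt(22262)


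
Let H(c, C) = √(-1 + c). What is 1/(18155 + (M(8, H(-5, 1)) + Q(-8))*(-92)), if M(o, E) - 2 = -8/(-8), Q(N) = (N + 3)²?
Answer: 1/15579 ≈ 6.4189e-5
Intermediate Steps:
Q(N) = (3 + N)²
M(o, E) = 3 (M(o, E) = 2 - 8/(-8) = 2 - 8*(-⅛) = 2 + 1 = 3)
1/(18155 + (M(8, H(-5, 1)) + Q(-8))*(-92)) = 1/(18155 + (3 + (3 - 8)²)*(-92)) = 1/(18155 + (3 + (-5)²)*(-92)) = 1/(18155 + (3 + 25)*(-92)) = 1/(18155 + 28*(-92)) = 1/(18155 - 2576) = 1/15579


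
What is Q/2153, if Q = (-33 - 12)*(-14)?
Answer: 630/2153 ≈ 0.29261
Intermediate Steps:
Q = 630 (Q = -45*(-14) = 630)
Q/2153 = 630/2153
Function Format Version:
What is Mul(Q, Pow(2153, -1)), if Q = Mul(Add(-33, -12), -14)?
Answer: Rational(630, 2153) ≈ 0.29261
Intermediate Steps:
Q = 630 (Q = Mul(-45, -14) = 630)
Mul(Q, Pow(2153, -1)) = Mul(630, Pow(2153, -1)) = Mul(630, Rational(1, 2153)) = Rational(630, 2153)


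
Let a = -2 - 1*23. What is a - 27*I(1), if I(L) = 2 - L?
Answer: -52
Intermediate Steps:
a = -25 (a = -2 - 23 = -25)
a - 27*I(1) = -25 - 27*(2 - 1*1) = -25 - 27*(2 - 1) = -25 - 27*1 = -25 - 27 = -52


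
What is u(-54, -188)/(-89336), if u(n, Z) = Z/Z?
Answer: -1/89336 ≈ -1.1194e-5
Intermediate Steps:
u(n, Z) = 1
u(-54, -188)/(-89336) = 1/(-89336) = 1*(-1/89336) = -1/89336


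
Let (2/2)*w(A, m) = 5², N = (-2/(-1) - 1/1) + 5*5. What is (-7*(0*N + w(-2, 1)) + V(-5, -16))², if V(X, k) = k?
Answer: 36481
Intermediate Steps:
N = 26 (N = (-2*(-1) - 1*1) + 25 = (2 - 1) + 25 = 1 + 25 = 26)
w(A, m) = 25 (w(A, m) = 5² = 25)
(-7*(0*N + w(-2, 1)) + V(-5, -16))² = (-7*(0*26 + 25) - 16)² = (-7*(0 + 25) - 16)² = (-7*25 - 16)² = (-175 - 16)² = (-191)² = 36481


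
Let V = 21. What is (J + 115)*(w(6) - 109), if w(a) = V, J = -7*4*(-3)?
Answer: -17512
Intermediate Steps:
J = 84 (J = -28*(-3) = 84)
w(a) = 21
(J + 115)*(w(6) - 109) = (84 + 115)*(21 - 109) = 199*(-88) = -17512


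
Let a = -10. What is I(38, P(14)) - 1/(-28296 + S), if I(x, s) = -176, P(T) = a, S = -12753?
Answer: -7224623/41049 ≈ -176.00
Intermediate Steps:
P(T) = -10
I(38, P(14)) - 1/(-28296 + S) = -176 - 1/(-28296 - 12753) = -176 - 1/(-41049) = -176 - 1*(-1/41049) = -176 + 1/41049 = -7224623/41049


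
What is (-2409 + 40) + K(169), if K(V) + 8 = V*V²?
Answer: 4824432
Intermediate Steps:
K(V) = -8 + V³ (K(V) = -8 + V*V² = -8 + V³)
(-2409 + 40) + K(169) = (-2409 + 40) + (-8 + 169³) = -2369 + (-8 + 4826809) = -2369 + 4826801 = 4824432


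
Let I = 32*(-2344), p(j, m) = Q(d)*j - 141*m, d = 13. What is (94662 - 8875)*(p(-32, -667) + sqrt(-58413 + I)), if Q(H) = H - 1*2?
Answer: 8037812965 + 85787*I*sqrt(133421) ≈ 8.0378e+9 + 3.1335e+7*I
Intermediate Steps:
Q(H) = -2 + H (Q(H) = H - 2 = -2 + H)
p(j, m) = -141*m + 11*j (p(j, m) = (-2 + 13)*j - 141*m = 11*j - 141*m = -141*m + 11*j)
I = -75008
(94662 - 8875)*(p(-32, -667) + sqrt(-58413 + I)) = (94662 - 8875)*((-141*(-667) + 11*(-32)) + sqrt(-58413 - 75008)) = 85787*((94047 - 352) + sqrt(-133421)) = 85787*(93695 + I*sqrt(133421)) = 8037812965 + 85787*I*sqrt(133421)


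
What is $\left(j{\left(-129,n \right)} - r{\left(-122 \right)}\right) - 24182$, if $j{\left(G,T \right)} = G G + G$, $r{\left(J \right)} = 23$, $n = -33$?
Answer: $-7693$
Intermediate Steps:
$j{\left(G,T \right)} = G + G^{2}$ ($j{\left(G,T \right)} = G^{2} + G = G + G^{2}$)
$\left(j{\left(-129,n \right)} - r{\left(-122 \right)}\right) - 24182 = \left(- 129 \left(1 - 129\right) - 23\right) - 24182 = \left(\left(-129\right) \left(-128\right) - 23\right) - 24182 = \left(16512 - 23\right) - 24182 = 16489 - 24182 = -7693$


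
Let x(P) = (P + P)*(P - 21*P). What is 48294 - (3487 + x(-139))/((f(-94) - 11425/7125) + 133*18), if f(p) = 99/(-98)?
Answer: 3247112818476/66791419 ≈ 48616.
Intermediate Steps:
f(p) = -99/98 (f(p) = 99*(-1/98) = -99/98)
x(P) = -40*P² (x(P) = (2*P)*(-20*P) = -40*P²)
48294 - (3487 + x(-139))/((f(-94) - 11425/7125) + 133*18) = 48294 - (3487 - 40*(-139)²)/((-99/98 - 11425/7125) + 133*18) = 48294 - (3487 - 40*19321)/((-99/98 - 11425*1/7125) + 2394) = 48294 - (3487 - 772840)/((-99/98 - 457/285) + 2394) = 48294 - (-769353)/(-73001/27930 + 2394) = 48294 - (-769353)/66791419/27930 = 48294 - (-769353)*27930/66791419 = 48294 - 1*(-21488029290/66791419) = 48294 + 21488029290/66791419 = 3247112818476/66791419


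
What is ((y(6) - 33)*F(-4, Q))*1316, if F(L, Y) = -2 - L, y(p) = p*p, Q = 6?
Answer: 7896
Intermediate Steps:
y(p) = p²
((y(6) - 33)*F(-4, Q))*1316 = ((6² - 33)*(-2 - 1*(-4)))*1316 = ((36 - 33)*(-2 + 4))*1316 = (3*2)*1316 = 6*1316 = 7896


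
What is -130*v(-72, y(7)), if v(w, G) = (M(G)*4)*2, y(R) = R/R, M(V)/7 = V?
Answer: -7280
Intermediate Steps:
M(V) = 7*V
y(R) = 1
v(w, G) = 56*G (v(w, G) = ((7*G)*4)*2 = (28*G)*2 = 56*G)
-130*v(-72, y(7)) = -7280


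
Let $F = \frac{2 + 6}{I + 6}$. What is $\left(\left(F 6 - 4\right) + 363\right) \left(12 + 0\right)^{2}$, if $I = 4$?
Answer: $\frac{261936}{5} \approx 52387.0$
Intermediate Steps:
$F = \frac{4}{5}$ ($F = \frac{2 + 6}{4 + 6} = \frac{8}{10} = 8 \cdot \frac{1}{10} = \frac{4}{5} \approx 0.8$)
$\left(\left(F 6 - 4\right) + 363\right) \left(12 + 0\right)^{2} = \left(\left(\frac{4}{5} \cdot 6 - 4\right) + 363\right) \left(12 + 0\right)^{2} = \left(\left(\frac{24}{5} - 4\right) + 363\right) 12^{2} = \left(\frac{4}{5} + 363\right) 144 = \frac{1819}{5} \cdot 144 = \frac{261936}{5}$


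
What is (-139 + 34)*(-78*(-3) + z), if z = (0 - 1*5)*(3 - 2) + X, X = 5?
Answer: -24570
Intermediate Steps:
z = 0 (z = (0 - 1*5)*(3 - 2) + 5 = (0 - 5)*1 + 5 = -5*1 + 5 = -5 + 5 = 0)
(-139 + 34)*(-78*(-3) + z) = (-139 + 34)*(-78*(-3) + 0) = -105*(234 + 0) = -105*234 = -24570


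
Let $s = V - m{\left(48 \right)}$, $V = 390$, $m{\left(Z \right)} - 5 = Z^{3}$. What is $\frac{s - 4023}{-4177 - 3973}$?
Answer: $\frac{11423}{815} \approx 14.016$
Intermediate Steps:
$m{\left(Z \right)} = 5 + Z^{3}$
$s = -110207$ ($s = 390 - \left(5 + 48^{3}\right) = 390 - \left(5 + 110592\right) = 390 - 110597 = -110207$)
$\frac{s - 4023}{-4177 - 3973} = \frac{-110207 - 4023}{-4177 - 3973} = - \frac{114230}{-8150} = \left(-114230\right) \left(- \frac{1}{8150}\right) = \frac{11423}{815}$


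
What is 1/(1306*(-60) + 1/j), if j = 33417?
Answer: -33417/2618556119 ≈ -1.2762e-5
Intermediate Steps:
1/(1306*(-60) + 1/j) = 1/(1306*(-60) + 1/33417) = 1/(-78360 + 1/33417) = 1/(-2618556119/33417) = -33417/2618556119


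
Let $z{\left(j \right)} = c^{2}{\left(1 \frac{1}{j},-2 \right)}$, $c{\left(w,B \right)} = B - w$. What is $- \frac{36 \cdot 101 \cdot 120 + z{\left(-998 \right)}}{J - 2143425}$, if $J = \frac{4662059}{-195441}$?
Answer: $\frac{84934836810854505}{417243792005213936} \approx 0.20356$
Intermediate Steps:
$J = - \frac{4662059}{195441}$ ($J = 4662059 \left(- \frac{1}{195441}\right) = - \frac{4662059}{195441} \approx -23.854$)
$z{\left(j \right)} = \left(-2 - \frac{1}{j}\right)^{2}$ ($z{\left(j \right)} = \left(-2 - 1 \frac{1}{j}\right)^{2} = \left(-2 - \frac{1}{j}\right)^{2}$)
$- \frac{36 \cdot 101 \cdot 120 + z{\left(-998 \right)}}{J - 2143425} = - \frac{36 \cdot 101 \cdot 120 + \frac{\left(1 + 2 \left(-998\right)\right)^{2}}{996004}}{- \frac{4662059}{195441} - 2143425} = - \frac{3636 \cdot 120 + \frac{\left(1 - 1996\right)^{2}}{996004}}{- \frac{418917787484}{195441}} = - \frac{\left(436320 + \frac{\left(-1995\right)^{2}}{996004}\right) \left(-195441\right)}{418917787484} = - \frac{\left(436320 + \frac{1}{996004} \cdot 3980025\right) \left(-195441\right)}{418917787484} = - \frac{\left(436320 + \frac{3980025}{996004}\right) \left(-195441\right)}{418917787484} = - \frac{434580445305 \left(-195441\right)}{996004 \cdot 418917787484} = \left(-1\right) \left(- \frac{84934836810854505}{417243792005213936}\right) = \frac{84934836810854505}{417243792005213936}$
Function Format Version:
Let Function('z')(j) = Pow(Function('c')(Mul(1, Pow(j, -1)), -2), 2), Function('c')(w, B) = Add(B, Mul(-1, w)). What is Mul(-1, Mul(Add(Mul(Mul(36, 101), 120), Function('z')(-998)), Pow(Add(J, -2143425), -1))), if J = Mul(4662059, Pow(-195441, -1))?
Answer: Rational(84934836810854505, 417243792005213936) ≈ 0.20356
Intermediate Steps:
J = Rational(-4662059, 195441) (J = Mul(4662059, Rational(-1, 195441)) = Rational(-4662059, 195441) ≈ -23.854)
Function('z')(j) = Pow(Add(-2, Mul(-1, Pow(j, -1))), 2) (Function('z')(j) = Pow(Add(-2, Mul(-1, Mul(1, Pow(j, -1)))), 2) = Pow(Add(-2, Mul(-1, Pow(j, -1))), 2))
Mul(-1, Mul(Add(Mul(Mul(36, 101), 120), Function('z')(-998)), Pow(Add(J, -2143425), -1))) = Mul(-1, Mul(Add(Mul(Mul(36, 101), 120), Mul(Pow(-998, -2), Pow(Add(1, Mul(2, -998)), 2))), Pow(Add(Rational(-4662059, 195441), -2143425), -1))) = Mul(-1, Mul(Add(Mul(3636, 120), Mul(Rational(1, 996004), Pow(Add(1, -1996), 2))), Pow(Rational(-418917787484, 195441), -1))) = Mul(-1, Mul(Add(436320, Mul(Rational(1, 996004), Pow(-1995, 2))), Rational(-195441, 418917787484))) = Mul(-1, Mul(Add(436320, Mul(Rational(1, 996004), 3980025)), Rational(-195441, 418917787484))) = Mul(-1, Mul(Add(436320, Rational(3980025, 996004)), Rational(-195441, 418917787484))) = Mul(-1, Mul(Rational(434580445305, 996004), Rational(-195441, 418917787484))) = Mul(-1, Rational(-84934836810854505, 417243792005213936)) = Rational(84934836810854505, 417243792005213936)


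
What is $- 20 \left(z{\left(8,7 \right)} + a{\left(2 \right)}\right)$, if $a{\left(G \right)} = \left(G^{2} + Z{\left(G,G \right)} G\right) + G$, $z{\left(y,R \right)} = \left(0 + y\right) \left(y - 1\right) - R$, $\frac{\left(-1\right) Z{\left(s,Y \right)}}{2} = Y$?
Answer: $-940$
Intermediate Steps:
$Z{\left(s,Y \right)} = - 2 Y$
$z{\left(y,R \right)} = - R + y \left(-1 + y\right)$ ($z{\left(y,R \right)} = y \left(-1 + y\right) - R = - R + y \left(-1 + y\right)$)
$a{\left(G \right)} = G - G^{2}$ ($a{\left(G \right)} = \left(G^{2} + - 2 G G\right) + G = \left(G^{2} - 2 G^{2}\right) + G = - G^{2} + G = G - G^{2}$)
$- 20 \left(z{\left(8,7 \right)} + a{\left(2 \right)}\right) = - 20 \left(\left(8^{2} - 7 - 8\right) + 2 \left(1 - 2\right)\right) = - 20 \left(\left(64 - 7 - 8\right) + 2 \left(1 - 2\right)\right) = - 20 \left(49 + 2 \left(-1\right)\right) = - 20 \left(49 - 2\right) = \left(-20\right) 47 = -940$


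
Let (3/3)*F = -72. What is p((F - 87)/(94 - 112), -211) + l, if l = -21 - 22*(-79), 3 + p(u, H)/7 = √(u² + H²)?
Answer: 1696 + 7*√1605565/6 ≈ 3174.3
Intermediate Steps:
F = -72
p(u, H) = -21 + 7*√(H² + u²) (p(u, H) = -21 + 7*√(u² + H²) = -21 + 7*√(H² + u²))
l = 1717 (l = -21 + 1738 = 1717)
p((F - 87)/(94 - 112), -211) + l = (-21 + 7*√((-211)² + ((-72 - 87)/(94 - 112))²)) + 1717 = (-21 + 7*√(44521 + (-159/(-18))²)) + 1717 = (-21 + 7*√(44521 + (-159*(-1/18))²)) + 1717 = (-21 + 7*√(44521 + (53/6)²)) + 1717 = (-21 + 7*√(44521 + 2809/36)) + 1717 = (-21 + 7*√(1605565/36)) + 1717 = (-21 + 7*(√1605565/6)) + 1717 = (-21 + 7*√1605565/6) + 1717 = 1696 + 7*√1605565/6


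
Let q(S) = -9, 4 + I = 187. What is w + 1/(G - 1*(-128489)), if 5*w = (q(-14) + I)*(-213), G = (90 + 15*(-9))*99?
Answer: -4596948103/620170 ≈ -7412.4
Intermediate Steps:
I = 183 (I = -4 + 187 = 183)
G = -4455 (G = (90 - 135)*99 = -45*99 = -4455)
w = -37062/5 (w = ((-9 + 183)*(-213))/5 = (174*(-213))/5 = (1/5)*(-37062) = -37062/5 ≈ -7412.4)
w + 1/(G - 1*(-128489)) = -37062/5 + 1/(-4455 - 1*(-128489)) = -37062/5 + 1/(-4455 + 128489) = -37062/5 + 1/124034 = -4596948103/620170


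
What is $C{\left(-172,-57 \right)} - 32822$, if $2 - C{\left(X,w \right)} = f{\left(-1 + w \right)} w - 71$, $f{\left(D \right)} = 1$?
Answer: $-32692$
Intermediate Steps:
$C{\left(X,w \right)} = 73 - w$ ($C{\left(X,w \right)} = 2 - \left(1 w - 71\right) = 2 - \left(w - 71\right) = 2 - \left(-71 + w\right) = 73 - w$)
$C{\left(-172,-57 \right)} - 32822 = \left(73 - -57\right) - 32822 = \left(73 + 57\right) - 32822 = 130 - 32822 = -32692$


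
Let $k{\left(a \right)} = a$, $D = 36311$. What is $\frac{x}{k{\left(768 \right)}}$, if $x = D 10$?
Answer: $\frac{181555}{384} \approx 472.8$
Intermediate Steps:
$x = 363110$ ($x = 36311 \cdot 10 = 363110$)
$\frac{x}{k{\left(768 \right)}} = \frac{363110}{768} = 363110 \cdot \frac{1}{768} = \frac{181555}{384}$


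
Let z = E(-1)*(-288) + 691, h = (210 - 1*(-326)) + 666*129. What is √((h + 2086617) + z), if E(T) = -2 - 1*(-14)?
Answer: √2170302 ≈ 1473.2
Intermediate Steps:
E(T) = 12 (E(T) = -2 + 14 = 12)
h = 86450 (h = (210 + 326) + 85914 = 536 + 85914 = 86450)
z = -2765 (z = 12*(-288) + 691 = -3456 + 691 = -2765)
√((h + 2086617) + z) = √((86450 + 2086617) - 2765) = √(2173067 - 2765) = √2170302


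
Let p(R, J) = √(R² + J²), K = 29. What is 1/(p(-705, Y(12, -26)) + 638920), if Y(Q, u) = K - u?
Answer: 63892/40821826635 - √20002/81643653270 ≈ 1.5634e-6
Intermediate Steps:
Y(Q, u) = 29 - u
p(R, J) = √(J² + R²)
1/(p(-705, Y(12, -26)) + 638920) = 1/(√((29 - 1*(-26))² + (-705)²) + 638920) = 1/(√((29 + 26)² + 497025) + 638920) = 1/(√(55² + 497025) + 638920) = 1/(√(3025 + 497025) + 638920) = 1/(√500050 + 638920) = 1/(5*√20002 + 638920) = 1/(638920 + 5*√20002)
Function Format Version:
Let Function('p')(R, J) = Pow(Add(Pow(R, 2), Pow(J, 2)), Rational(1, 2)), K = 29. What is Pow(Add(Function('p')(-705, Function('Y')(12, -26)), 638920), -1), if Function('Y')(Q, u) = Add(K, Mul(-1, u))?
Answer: Add(Rational(63892, 40821826635), Mul(Rational(-1, 81643653270), Pow(20002, Rational(1, 2)))) ≈ 1.5634e-6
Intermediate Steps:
Function('Y')(Q, u) = Add(29, Mul(-1, u))
Function('p')(R, J) = Pow(Add(Pow(J, 2), Pow(R, 2)), Rational(1, 2))
Pow(Add(Function('p')(-705, Function('Y')(12, -26)), 638920), -1) = Pow(Add(Pow(Add(Pow(Add(29, Mul(-1, -26)), 2), Pow(-705, 2)), Rational(1, 2)), 638920), -1) = Pow(Add(Pow(Add(Pow(Add(29, 26), 2), 497025), Rational(1, 2)), 638920), -1) = Pow(Add(Pow(Add(Pow(55, 2), 497025), Rational(1, 2)), 638920), -1) = Pow(Add(Pow(Add(3025, 497025), Rational(1, 2)), 638920), -1) = Pow(Add(Pow(500050, Rational(1, 2)), 638920), -1) = Pow(Add(Mul(5, Pow(20002, Rational(1, 2))), 638920), -1) = Pow(Add(638920, Mul(5, Pow(20002, Rational(1, 2)))), -1)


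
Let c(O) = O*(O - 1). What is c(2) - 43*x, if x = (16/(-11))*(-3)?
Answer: -2042/11 ≈ -185.64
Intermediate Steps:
c(O) = O*(-1 + O)
x = 48/11 (x = (16*(-1/11))*(-3) = -16/11*(-3) = 48/11 ≈ 4.3636)
c(2) - 43*x = 2*(-1 + 2) - 43*48/11 = 2*1 - 2064/11 = 2 - 2064/11 = -2042/11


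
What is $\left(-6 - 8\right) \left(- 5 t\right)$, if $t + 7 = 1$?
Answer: $-420$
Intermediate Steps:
$t = -6$ ($t = -7 + 1 = -6$)
$\left(-6 - 8\right) \left(- 5 t\right) = \left(-6 - 8\right) \left(\left(-5\right) \left(-6\right)\right) = \left(-14\right) 30 = -420$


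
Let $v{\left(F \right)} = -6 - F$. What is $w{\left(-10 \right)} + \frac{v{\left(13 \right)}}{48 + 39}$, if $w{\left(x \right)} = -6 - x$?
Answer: $\frac{329}{87} \approx 3.7816$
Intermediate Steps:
$w{\left(-10 \right)} + \frac{v{\left(13 \right)}}{48 + 39} = \left(-6 - -10\right) + \frac{-6 - 13}{48 + 39} = \left(-6 + 10\right) + \frac{-6 - 13}{87} = 4 + \frac{1}{87} \left(-19\right) = 4 - \frac{19}{87} = \frac{329}{87}$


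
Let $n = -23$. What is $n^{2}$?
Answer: $529$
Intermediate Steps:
$n^{2} = \left(-23\right)^{2} = 529$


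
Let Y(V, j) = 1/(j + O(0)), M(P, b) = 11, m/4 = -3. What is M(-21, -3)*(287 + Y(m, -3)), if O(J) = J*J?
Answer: 9460/3 ≈ 3153.3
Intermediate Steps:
O(J) = J²
m = -12 (m = 4*(-3) = -12)
Y(V, j) = 1/j (Y(V, j) = 1/(j + 0²) = 1/(j + 0) = 1/j)
M(-21, -3)*(287 + Y(m, -3)) = 11*(287 + 1/(-3)) = 11*(287 - ⅓) = 11*(860/3) = 9460/3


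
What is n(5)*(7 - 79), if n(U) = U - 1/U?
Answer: -1728/5 ≈ -345.60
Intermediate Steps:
n(U) = U - 1/U
n(5)*(7 - 79) = (5 - 1/5)*(7 - 79) = (5 - 1*⅕)*(-72) = (5 - ⅕)*(-72) = (24/5)*(-72) = -1728/5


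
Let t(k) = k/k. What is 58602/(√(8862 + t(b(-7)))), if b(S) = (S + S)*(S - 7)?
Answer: 58602*√8863/8863 ≈ 622.48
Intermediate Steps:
b(S) = 2*S*(-7 + S) (b(S) = (2*S)*(-7 + S) = 2*S*(-7 + S))
t(k) = 1
58602/(√(8862 + t(b(-7)))) = 58602/(√(8862 + 1)) = 58602/(√8863) = 58602*(√8863/8863) = 58602*√8863/8863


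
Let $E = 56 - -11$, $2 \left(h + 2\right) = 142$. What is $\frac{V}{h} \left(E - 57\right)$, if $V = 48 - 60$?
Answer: $- \frac{40}{23} \approx -1.7391$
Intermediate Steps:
$V = -12$ ($V = 48 - 60 = -12$)
$h = 69$ ($h = -2 + \frac{1}{2} \cdot 142 = -2 + 71 = 69$)
$E = 67$ ($E = 56 + 11 = 67$)
$\frac{V}{h} \left(E - 57\right) = - \frac{12}{69} \left(67 - 57\right) = \left(-12\right) \frac{1}{69} \cdot 10 = \left(- \frac{4}{23}\right) 10 = - \frac{40}{23}$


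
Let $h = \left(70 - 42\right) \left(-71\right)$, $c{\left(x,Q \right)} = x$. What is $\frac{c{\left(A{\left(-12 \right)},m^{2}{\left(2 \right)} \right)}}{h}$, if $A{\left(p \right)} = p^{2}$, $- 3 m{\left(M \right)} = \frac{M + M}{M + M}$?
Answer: $- \frac{36}{497} \approx -0.072435$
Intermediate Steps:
$m{\left(M \right)} = - \frac{1}{3}$ ($m{\left(M \right)} = - \frac{\left(M + M\right) \frac{1}{M + M}}{3} = - \frac{2 M \frac{1}{2 M}}{3} = \left(- \frac{1}{3}\right) 1 = - \frac{1}{3}$)
$h = -1988$ ($h = 28 \left(-71\right) = -1988$)
$\frac{c{\left(A{\left(-12 \right)},m^{2}{\left(2 \right)} \right)}}{h} = \frac{\left(-12\right)^{2}}{-1988} = 144 \left(- \frac{1}{1988}\right) = - \frac{36}{497}$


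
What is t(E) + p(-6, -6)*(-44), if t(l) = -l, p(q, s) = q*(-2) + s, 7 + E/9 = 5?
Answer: -246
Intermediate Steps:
E = -18 (E = -63 + 9*5 = -63 + 45 = -18)
p(q, s) = s - 2*q (p(q, s) = -2*q + s = s - 2*q)
t(E) + p(-6, -6)*(-44) = -1*(-18) + (-6 - 2*(-6))*(-44) = 18 + (-6 + 12)*(-44) = 18 + 6*(-44) = 18 - 264 = -246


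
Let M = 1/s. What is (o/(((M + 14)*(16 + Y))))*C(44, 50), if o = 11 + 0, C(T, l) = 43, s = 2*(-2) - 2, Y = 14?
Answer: 473/415 ≈ 1.1398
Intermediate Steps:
s = -6 (s = -4 - 2 = -6)
M = -⅙ (M = 1/(-6) = -⅙ ≈ -0.16667)
o = 11
(o/(((M + 14)*(16 + Y))))*C(44, 50) = (11/(((-⅙ + 14)*(16 + 14))))*43 = (11/(((83/6)*30)))*43 = (11/415)*43 = 473/415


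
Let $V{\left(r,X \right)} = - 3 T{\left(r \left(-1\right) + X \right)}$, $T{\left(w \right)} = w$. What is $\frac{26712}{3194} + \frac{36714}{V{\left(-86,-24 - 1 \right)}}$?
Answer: $- \frac{18729370}{97417} \approx -192.26$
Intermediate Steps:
$V{\left(r,X \right)} = - 3 X + 3 r$ ($V{\left(r,X \right)} = - 3 \left(r \left(-1\right) + X\right) = - 3 \left(- r + X\right) = - 3 \left(X - r\right) = - 3 X + 3 r$)
$\frac{26712}{3194} + \frac{36714}{V{\left(-86,-24 - 1 \right)}} = \frac{26712}{3194} + \frac{36714}{- 3 \left(-24 - 1\right) + 3 \left(-86\right)} = 26712 \cdot \frac{1}{3194} + \frac{36714}{- 3 \left(-24 - 1\right) - 258} = \frac{13356}{1597} + \frac{36714}{\left(-3\right) \left(-25\right) - 258} = \frac{13356}{1597} + \frac{36714}{75 - 258} = \frac{13356}{1597} + \frac{36714}{-183} = \frac{13356}{1597} + 36714 \left(- \frac{1}{183}\right) = \frac{13356}{1597} - \frac{12238}{61} = - \frac{18729370}{97417}$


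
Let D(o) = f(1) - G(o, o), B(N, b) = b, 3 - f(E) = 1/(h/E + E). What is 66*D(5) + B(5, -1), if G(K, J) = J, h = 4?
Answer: -731/5 ≈ -146.20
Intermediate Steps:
f(E) = 3 - 1/(E + 4/E) (f(E) = 3 - 1/(4/E + E) = 3 - 1/(E + 4/E))
D(o) = 14/5 - o (D(o) = (12 - 1*1 + 3*1²)/(4 + 1²) - o = (12 - 1 + 3*1)/(4 + 1) - o = (12 - 1 + 3)/5 - o = (⅕)*14 - o = 14/5 - o)
66*D(5) + B(5, -1) = 66*(14/5 - 1*5) - 1 = 66*(14/5 - 5) - 1 = 66*(-11/5) - 1 = -726/5 - 1 = -731/5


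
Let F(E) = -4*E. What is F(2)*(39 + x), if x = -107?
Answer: 544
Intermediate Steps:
F(2)*(39 + x) = (-4*2)*(39 - 107) = -8*(-68) = 544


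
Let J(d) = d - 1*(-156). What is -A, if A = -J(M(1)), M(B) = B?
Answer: 157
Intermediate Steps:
J(d) = 156 + d (J(d) = d + 156 = 156 + d)
A = -157 (A = -(156 + 1) = -1*157 = -157)
-A = -1*(-157) = 157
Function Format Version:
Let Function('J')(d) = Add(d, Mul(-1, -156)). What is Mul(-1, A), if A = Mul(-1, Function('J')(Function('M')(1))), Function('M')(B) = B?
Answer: 157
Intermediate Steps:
Function('J')(d) = Add(156, d) (Function('J')(d) = Add(d, 156) = Add(156, d))
A = -157 (A = Mul(-1, Add(156, 1)) = Mul(-1, 157) = -157)
Mul(-1, A) = Mul(-1, -157) = 157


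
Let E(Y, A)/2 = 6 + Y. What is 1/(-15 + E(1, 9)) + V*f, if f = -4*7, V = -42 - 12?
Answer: 1511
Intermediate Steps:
E(Y, A) = 12 + 2*Y (E(Y, A) = 2*(6 + Y) = 12 + 2*Y)
V = -54
f = -28
1/(-15 + E(1, 9)) + V*f = 1/(-15 + (12 + 2*1)) - 54*(-28) = 1/(-15 + (12 + 2)) + 1512 = 1/(-15 + 14) + 1512 = 1/(-1) + 1512 = -1 + 1512 = 1511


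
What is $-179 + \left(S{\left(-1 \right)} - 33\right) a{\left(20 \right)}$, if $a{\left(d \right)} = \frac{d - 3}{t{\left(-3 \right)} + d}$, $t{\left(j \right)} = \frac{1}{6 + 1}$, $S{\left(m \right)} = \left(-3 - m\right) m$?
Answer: $- \frac{28928}{141} \approx -205.16$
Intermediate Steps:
$S{\left(m \right)} = m \left(-3 - m\right)$
$t{\left(j \right)} = \frac{1}{7}$
$a{\left(d \right)} = \frac{-3 + d}{\frac{1}{7} + d}$ ($a{\left(d \right)} = \frac{d - 3}{\frac{1}{7} + d} = \frac{-3 + d}{\frac{1}{7} + d}$)
$-179 + \left(S{\left(-1 \right)} - 33\right) a{\left(20 \right)} = -179 + \left(\left(-1\right) \left(-1\right) \left(3 - 1\right) - 33\right) \frac{7 \left(-3 + 20\right)}{1 + 7 \cdot 20} = -179 + \left(\left(-1\right) \left(-1\right) 2 - 33\right) 7 \frac{1}{1 + 140} \cdot 17 = -179 + \left(2 - 33\right) 7 \cdot \frac{1}{141} \cdot 17 = -179 - 31 \cdot 7 \cdot \frac{1}{141} \cdot 17 = -179 - \frac{3689}{141} = - \frac{28928}{141}$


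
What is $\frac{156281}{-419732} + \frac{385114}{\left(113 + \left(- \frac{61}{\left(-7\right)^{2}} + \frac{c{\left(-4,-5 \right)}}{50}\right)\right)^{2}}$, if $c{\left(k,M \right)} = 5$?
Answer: $\frac{38341412871987639}{1260886042923092} \approx 30.408$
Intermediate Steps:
$\frac{156281}{-419732} + \frac{385114}{\left(113 + \left(- \frac{61}{\left(-7\right)^{2}} + \frac{c{\left(-4,-5 \right)}}{50}\right)\right)^{2}} = \frac{156281}{-419732} + \frac{385114}{\left(113 + \left(- \frac{61}{\left(-7\right)^{2}} + \frac{5}{50}\right)\right)^{2}} = 156281 \left(- \frac{1}{419732}\right) + \frac{385114}{\left(113 + \left(- \frac{61}{49} + 5 \cdot \frac{1}{50}\right)\right)^{2}} = - \frac{156281}{419732} + \frac{385114}{\left(113 + \left(\left(-61\right) \frac{1}{49} + \frac{1}{10}\right)\right)^{2}} = - \frac{156281}{419732} + \frac{385114}{\left(113 + \left(- \frac{61}{49} + \frac{1}{10}\right)\right)^{2}} = - \frac{156281}{419732} + \frac{385114}{\left(113 - \frac{561}{490}\right)^{2}} = - \frac{156281}{419732} + \frac{385114}{\left(\frac{54809}{490}\right)^{2}} = - \frac{156281}{419732} + \frac{385114}{\frac{3004026481}{240100}} = - \frac{156281}{419732} + 385114 \cdot \frac{240100}{3004026481} = - \frac{156281}{419732} + \frac{92465871400}{3004026481} = \frac{38341412871987639}{1260886042923092}$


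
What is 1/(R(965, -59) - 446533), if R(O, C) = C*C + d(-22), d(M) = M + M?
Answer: -1/443096 ≈ -2.2568e-6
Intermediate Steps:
d(M) = 2*M
R(O, C) = -44 + C² (R(O, C) = C*C + 2*(-22) = C² - 44 = -44 + C²)
1/(R(965, -59) - 446533) = 1/((-44 + (-59)²) - 446533) = 1/((-44 + 3481) - 446533) = 1/(3437 - 446533) = 1/(-443096) = -1/443096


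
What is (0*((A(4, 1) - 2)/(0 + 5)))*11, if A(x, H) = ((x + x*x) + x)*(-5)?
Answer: 0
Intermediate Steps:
A(x, H) = -10*x - 5*x**2 (A(x, H) = ((x + x**2) + x)*(-5) = (x**2 + 2*x)*(-5) = -10*x - 5*x**2)
(0*((A(4, 1) - 2)/(0 + 5)))*11 = (0*((-5*4*(2 + 4) - 2)/(0 + 5)))*11 = (0*((-5*4*6 - 2)/5))*11 = (0*((-120 - 2)*(1/5)))*11 = (0*(-122*1/5))*11 = (0*(-122/5))*11 = 0*11 = 0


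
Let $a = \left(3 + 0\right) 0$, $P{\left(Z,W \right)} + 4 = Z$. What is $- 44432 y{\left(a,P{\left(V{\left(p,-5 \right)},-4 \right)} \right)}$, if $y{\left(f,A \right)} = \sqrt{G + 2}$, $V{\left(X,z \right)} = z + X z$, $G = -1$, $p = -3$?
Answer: $-44432$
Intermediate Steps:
$P{\left(Z,W \right)} = -4 + Z$
$a = 0$ ($a = 3 \cdot 0 = 0$)
$y{\left(f,A \right)} = 1$ ($y{\left(f,A \right)} = \sqrt{-1 + 2} = \sqrt{1} = 1$)
$- 44432 y{\left(a,P{\left(V{\left(p,-5 \right)},-4 \right)} \right)} = \left(-44432\right) 1 = -44432$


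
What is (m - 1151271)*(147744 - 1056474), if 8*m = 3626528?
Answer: 634252647150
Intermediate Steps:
m = 453316 (m = (1/8)*3626528 = 453316)
(m - 1151271)*(147744 - 1056474) = (453316 - 1151271)*(147744 - 1056474) = -697955*(-908730) = 634252647150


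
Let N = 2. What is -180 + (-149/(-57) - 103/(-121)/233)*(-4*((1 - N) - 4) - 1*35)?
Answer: -117453200/535667 ≈ -219.27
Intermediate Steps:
-180 + (-149/(-57) - 103/(-121)/233)*(-4*((1 - N) - 4) - 1*35) = -180 + (-149/(-57) - 103/(-121)/233)*(-4*((1 - 1*2) - 4) - 1*35) = -180 + (-149*(-1/57) - 103*(-1/121)*(1/233))*(-4*((1 - 2) - 4) - 35) = -180 + (149/57 + (103/121)*(1/233))*(-4*(-1 - 4) - 35) = -180 + (149/57 + 103/28193)*(-4*(-5) - 35) = -180 + 4206628*(20 - 35)/1607001 = -180 + (4206628/1607001)*(-15) = -180 - 21033140/535667 = -117453200/535667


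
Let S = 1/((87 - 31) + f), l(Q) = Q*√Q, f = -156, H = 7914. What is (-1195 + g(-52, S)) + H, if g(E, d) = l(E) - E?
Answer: 6771 - 104*I*√13 ≈ 6771.0 - 374.98*I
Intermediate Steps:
l(Q) = Q^(3/2)
S = -1/100 (S = 1/((87 - 31) - 156) = 1/(56 - 156) = 1/(-100) = -1/100 ≈ -0.010000)
g(E, d) = E^(3/2) - E
(-1195 + g(-52, S)) + H = (-1195 + ((-52)^(3/2) - 1*(-52))) + 7914 = (-1195 + (-104*I*√13 + 52)) + 7914 = (-1195 + (52 - 104*I*√13)) + 7914 = (-1143 - 104*I*√13) + 7914 = 6771 - 104*I*√13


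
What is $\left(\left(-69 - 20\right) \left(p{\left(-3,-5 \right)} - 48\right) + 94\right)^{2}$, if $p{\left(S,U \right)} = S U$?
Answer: $9186961$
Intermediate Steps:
$\left(\left(-69 - 20\right) \left(p{\left(-3,-5 \right)} - 48\right) + 94\right)^{2} = \left(\left(-69 - 20\right) \left(\left(-3\right) \left(-5\right) - 48\right) + 94\right)^{2} = \left(- 89 \left(15 - 48\right) + 94\right)^{2} = \left(\left(-89\right) \left(-33\right) + 94\right)^{2} = \left(2937 + 94\right)^{2} = 3031^{2} = 9186961$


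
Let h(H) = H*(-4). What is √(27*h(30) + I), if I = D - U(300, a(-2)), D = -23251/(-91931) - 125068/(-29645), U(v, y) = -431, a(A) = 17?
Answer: 2*I*√17924587559773485/5056205 ≈ 52.958*I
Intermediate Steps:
h(H) = -4*H
D = 1740986029/389327785 (D = -23251*(-1/91931) - 125068*(-1/29645) = 23251/91931 + 125068/29645 = 1740986029/389327785 ≈ 4.4718)
I = 169541261364/389327785 (I = 1740986029/389327785 - 1*(-431) = 1740986029/389327785 + 431 = 169541261364/389327785 ≈ 435.47)
√(27*h(30) + I) = √(27*(-4*30) + 169541261364/389327785) = √(27*(-120) + 169541261364/389327785) = √(-3240 + 169541261364/389327785) = √(-1091880762036/389327785) = 2*I*√17924587559773485/5056205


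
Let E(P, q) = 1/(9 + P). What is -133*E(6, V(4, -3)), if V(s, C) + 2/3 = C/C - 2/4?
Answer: -133/15 ≈ -8.8667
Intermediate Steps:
V(s, C) = -⅙ (V(s, C) = -⅔ + (C/C - 2/4) = -⅔ + (1 - 2*¼) = -⅔ + (1 - ½) = -⅔ + ½ = -⅙)
-133*E(6, V(4, -3)) = -133/(9 + 6) = -133/15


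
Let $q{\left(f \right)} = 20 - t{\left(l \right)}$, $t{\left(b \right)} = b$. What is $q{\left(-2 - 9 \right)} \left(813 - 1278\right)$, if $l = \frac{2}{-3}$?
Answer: $-9610$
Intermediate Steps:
$l = - \frac{2}{3}$ ($l = 2 \left(- \frac{1}{3}\right) = - \frac{2}{3} \approx -0.66667$)
$q{\left(f \right)} = \frac{62}{3}$ ($q{\left(f \right)} = 20 - - \frac{2}{3} = 20 + \frac{2}{3} = \frac{62}{3}$)
$q{\left(-2 - 9 \right)} \left(813 - 1278\right) = \frac{62 \left(813 - 1278\right)}{3} = \frac{62}{3} \left(-465\right) = -9610$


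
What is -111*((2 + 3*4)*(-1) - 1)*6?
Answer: 9990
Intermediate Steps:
-111*((2 + 3*4)*(-1) - 1)*6 = -111*((2 + 12)*(-1) - 1)*6 = -111*(14*(-1) - 1)*6 = -111*(-14 - 1)*6 = -(-1665)*6 = -111*(-90) = 9990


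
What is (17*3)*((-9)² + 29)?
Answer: 5610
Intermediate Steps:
(17*3)*((-9)² + 29) = 51*(81 + 29) = 51*110 = 5610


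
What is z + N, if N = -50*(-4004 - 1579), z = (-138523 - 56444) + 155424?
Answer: 239607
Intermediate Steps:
z = -39543 (z = -194967 + 155424 = -39543)
N = 279150 (N = -50*(-5583) = 279150)
z + N = -39543 + 279150 = 239607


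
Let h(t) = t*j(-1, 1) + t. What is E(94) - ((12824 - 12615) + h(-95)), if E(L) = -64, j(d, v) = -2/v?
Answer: -368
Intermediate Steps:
h(t) = -t (h(t) = t*(-2/1) + t = t*(-2*1) + t = t*(-2) + t = -2*t + t = -t)
E(94) - ((12824 - 12615) + h(-95)) = -64 - ((12824 - 12615) - 1*(-95)) = -64 - (209 + 95) = -64 - 1*304 = -64 - 304 = -368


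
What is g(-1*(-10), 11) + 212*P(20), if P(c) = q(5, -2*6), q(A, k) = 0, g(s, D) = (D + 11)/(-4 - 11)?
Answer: -22/15 ≈ -1.4667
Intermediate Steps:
g(s, D) = -11/15 - D/15 (g(s, D) = (11 + D)/(-15) = (11 + D)*(-1/15) = -11/15 - D/15)
P(c) = 0
g(-1*(-10), 11) + 212*P(20) = (-11/15 - 1/15*11) + 212*0 = (-11/15 - 11/15) + 0 = -22/15 + 0 = -22/15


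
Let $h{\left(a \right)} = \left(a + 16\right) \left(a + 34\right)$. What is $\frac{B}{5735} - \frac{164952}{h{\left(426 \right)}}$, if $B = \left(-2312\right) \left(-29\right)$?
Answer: $\frac{317154991}{29151005} \approx 10.88$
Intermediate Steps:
$B = 67048$
$h{\left(a \right)} = \left(16 + a\right) \left(34 + a\right)$
$\frac{B}{5735} - \frac{164952}{h{\left(426 \right)}} = \frac{67048}{5735} - \frac{164952}{544 + 426^{2} + 50 \cdot 426} = 67048 \cdot \frac{1}{5735} - \frac{164952}{544 + 181476 + 21300} = \frac{67048}{5735} - \frac{164952}{203320} = \frac{67048}{5735} - \frac{20619}{25415} = \frac{317154991}{29151005}$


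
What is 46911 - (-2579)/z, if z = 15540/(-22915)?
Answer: 133979831/3108 ≈ 43108.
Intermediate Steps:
z = -3108/4583 (z = 15540*(-1/22915) = -3108/4583 ≈ -0.67816)
46911 - (-2579)/z = 46911 - (-2579)/(-3108/4583) = 46911 - (-2579)*(-4583)/3108 = 46911 - 1*11819557/3108 = 46911 - 11819557/3108 = 133979831/3108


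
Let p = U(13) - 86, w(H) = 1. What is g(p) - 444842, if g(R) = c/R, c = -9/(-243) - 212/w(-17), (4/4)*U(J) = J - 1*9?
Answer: -984874465/2214 ≈ -4.4484e+5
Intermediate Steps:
U(J) = -9 + J (U(J) = J - 1*9 = J - 9 = -9 + J)
p = -82 (p = (-9 + 13) - 86 = 4 - 86 = -82)
c = -5723/27 (c = -9/(-243) - 212/1 = -9*(-1/243) - 212*1 = 1/27 - 212 = -5723/27 ≈ -211.96)
g(R) = -5723/(27*R)
g(p) - 444842 = -5723/27/(-82) - 444842 = -5723/27*(-1/82) - 444842 = 5723/2214 - 444842 = -984874465/2214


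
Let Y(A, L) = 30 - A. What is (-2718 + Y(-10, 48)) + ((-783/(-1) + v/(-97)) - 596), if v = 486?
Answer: -242113/97 ≈ -2496.0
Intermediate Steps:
(-2718 + Y(-10, 48)) + ((-783/(-1) + v/(-97)) - 596) = (-2718 + (30 - 1*(-10))) + ((-783/(-1) + 486/(-97)) - 596) = (-2718 + (30 + 10)) + ((-783*(-1) + 486*(-1/97)) - 596) = (-2718 + 40) + ((783 - 486/97) - 596) = -2678 + (75465/97 - 596) = -2678 + 17653/97 = -242113/97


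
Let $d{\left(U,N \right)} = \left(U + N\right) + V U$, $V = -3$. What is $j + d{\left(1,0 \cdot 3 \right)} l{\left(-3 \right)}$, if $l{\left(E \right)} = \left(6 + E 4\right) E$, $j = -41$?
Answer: $-77$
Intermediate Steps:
$l{\left(E \right)} = E \left(6 + 4 E\right)$ ($l{\left(E \right)} = \left(6 + 4 E\right) E = E \left(6 + 4 E\right)$)
$d{\left(U,N \right)} = N - 2 U$ ($d{\left(U,N \right)} = \left(U + N\right) - 3 U = \left(N + U\right) - 3 U = N - 2 U$)
$j + d{\left(1,0 \cdot 3 \right)} l{\left(-3 \right)} = -41 + \left(0 \cdot 3 - 2\right) 2 \left(-3\right) \left(3 + 2 \left(-3\right)\right) = -41 + \left(0 - 2\right) 2 \left(-3\right) \left(3 - 6\right) = -41 - 2 \cdot 2 \left(-3\right) \left(-3\right) = -41 - 36 = -77$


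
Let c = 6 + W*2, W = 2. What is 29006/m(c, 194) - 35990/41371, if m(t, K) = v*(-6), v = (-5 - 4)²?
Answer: -608749183/10053153 ≈ -60.553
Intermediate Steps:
c = 10 (c = 6 + 2*2 = 6 + 4 = 10)
v = 81 (v = (-9)² = 81)
m(t, K) = -486 (m(t, K) = 81*(-6) = -486)
29006/m(c, 194) - 35990/41371 = 29006/(-486) - 35990/41371 = 29006*(-1/486) - 35990*1/41371 = -14503/243 - 35990/41371 = -608749183/10053153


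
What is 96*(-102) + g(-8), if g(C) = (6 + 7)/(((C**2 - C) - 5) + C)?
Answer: -577715/59 ≈ -9791.8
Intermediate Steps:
g(C) = 13/(-5 + C**2) (g(C) = 13/((-5 + C**2 - C) + C) = 13/(-5 + C**2))
96*(-102) + g(-8) = 96*(-102) + 13/(-5 + (-8)**2) = -9792 + 13/(-5 + 64) = -9792 + 13/59 = -577715/59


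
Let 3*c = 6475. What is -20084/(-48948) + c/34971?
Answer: 202000916/427940127 ≈ 0.47203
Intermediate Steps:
c = 6475/3 (c = (1/3)*6475 = 6475/3 ≈ 2158.3)
-20084/(-48948) + c/34971 = -20084/(-48948) + (6475/3)/34971 = -20084*(-1/48948) + (6475/3)*(1/34971) = 5021/12237 + 6475/104913 = 202000916/427940127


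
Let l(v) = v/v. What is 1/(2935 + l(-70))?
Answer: 1/2936 ≈ 0.00034060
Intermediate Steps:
l(v) = 1
1/(2935 + l(-70)) = 1/(2935 + 1) = 1/2936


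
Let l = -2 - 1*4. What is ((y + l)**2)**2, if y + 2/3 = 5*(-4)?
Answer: 40960000/81 ≈ 5.0568e+5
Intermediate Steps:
l = -6 (l = -2 - 4 = -6)
y = -62/3 (y = -2/3 + 5*(-4) = -2/3 - 20 = -62/3 ≈ -20.667)
((y + l)**2)**2 = ((-62/3 - 6)**2)**2 = ((-80/3)**2)**2 = (6400/9)**2 = 40960000/81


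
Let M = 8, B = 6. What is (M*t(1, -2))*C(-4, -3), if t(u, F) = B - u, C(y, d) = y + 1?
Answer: -120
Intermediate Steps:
C(y, d) = 1 + y
t(u, F) = 6 - u
(M*t(1, -2))*C(-4, -3) = (8*(6 - 1*1))*(1 - 4) = (8*(6 - 1))*(-3) = (8*5)*(-3) = 40*(-3) = -120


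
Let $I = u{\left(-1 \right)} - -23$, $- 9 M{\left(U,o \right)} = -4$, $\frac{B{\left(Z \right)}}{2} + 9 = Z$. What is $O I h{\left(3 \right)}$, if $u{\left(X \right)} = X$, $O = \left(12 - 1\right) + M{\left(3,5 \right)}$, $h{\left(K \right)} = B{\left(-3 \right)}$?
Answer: $- \frac{18128}{3} \approx -6042.7$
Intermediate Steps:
$B{\left(Z \right)} = -18 + 2 Z$
$M{\left(U,o \right)} = \frac{4}{9}$ ($M{\left(U,o \right)} = \left(- \frac{1}{9}\right) \left(-4\right) = \frac{4}{9}$)
$h{\left(K \right)} = -24$ ($h{\left(K \right)} = -18 + 2 \left(-3\right) = -18 - 6 = -24$)
$O = \frac{103}{9}$ ($O = \left(12 - 1\right) + \frac{4}{9} = 11 + \frac{4}{9} = \frac{103}{9} \approx 11.444$)
$I = 22$ ($I = -1 - -23 = -1 + 23 = 22$)
$O I h{\left(3 \right)} = \frac{103}{9} \cdot 22 \left(-24\right) = \frac{2266}{9} \left(-24\right) = - \frac{18128}{3}$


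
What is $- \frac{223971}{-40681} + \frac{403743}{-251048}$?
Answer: $\frac{39802802625}{10212883688} \approx 3.8973$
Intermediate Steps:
$- \frac{223971}{-40681} + \frac{403743}{-251048} = \left(-223971\right) \left(- \frac{1}{40681}\right) + 403743 \left(- \frac{1}{251048}\right) = \frac{223971}{40681} - \frac{403743}{251048} = \frac{39802802625}{10212883688}$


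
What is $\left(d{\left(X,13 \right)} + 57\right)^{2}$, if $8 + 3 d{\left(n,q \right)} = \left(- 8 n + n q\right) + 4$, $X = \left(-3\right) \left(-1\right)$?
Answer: $\frac{33124}{9} \approx 3680.4$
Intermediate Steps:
$X = 3$
$d{\left(n,q \right)} = - \frac{4}{3} - \frac{8 n}{3} + \frac{n q}{3}$ ($d{\left(n,q \right)} = - \frac{8}{3} + \frac{\left(- 8 n + n q\right) + 4}{3} = - \frac{8}{3} + \frac{4 - 8 n + n q}{3} = - \frac{8}{3} + \left(\frac{4}{3} - \frac{8 n}{3} + \frac{n q}{3}\right) = - \frac{4}{3} - \frac{8 n}{3} + \frac{n q}{3}$)
$\left(d{\left(X,13 \right)} + 57\right)^{2} = \left(\left(- \frac{4}{3} - 8 + \frac{1}{3} \cdot 3 \cdot 13\right) + 57\right)^{2} = \left(\left(- \frac{4}{3} - 8 + 13\right) + 57\right)^{2} = \left(\frac{11}{3} + 57\right)^{2} = \left(\frac{182}{3}\right)^{2} = \frac{33124}{9}$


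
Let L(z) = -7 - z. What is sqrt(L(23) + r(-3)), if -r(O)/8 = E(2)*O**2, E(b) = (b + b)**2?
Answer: I*sqrt(1182) ≈ 34.38*I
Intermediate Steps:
E(b) = 4*b**2 (E(b) = (2*b)**2 = 4*b**2)
r(O) = -128*O**2 (r(O) = -8*4*2**2*O**2 = -8*4*4*O**2 = -128*O**2)
sqrt(L(23) + r(-3)) = sqrt((-7 - 1*23) - 128*(-3)**2) = sqrt((-7 - 23) - 128*9) = sqrt(-30 - 1152) = sqrt(-1182) = I*sqrt(1182)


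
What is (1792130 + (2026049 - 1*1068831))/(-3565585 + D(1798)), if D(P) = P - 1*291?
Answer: -196382/254577 ≈ -0.77141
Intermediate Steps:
D(P) = -291 + P (D(P) = P - 291 = -291 + P)
(1792130 + (2026049 - 1*1068831))/(-3565585 + D(1798)) = (1792130 + (2026049 - 1*1068831))/(-3565585 + (-291 + 1798)) = (1792130 + (2026049 - 1068831))/(-3565585 + 1507) = (1792130 + 957218)/(-3564078) = 2749348*(-1/3564078) = -196382/254577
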